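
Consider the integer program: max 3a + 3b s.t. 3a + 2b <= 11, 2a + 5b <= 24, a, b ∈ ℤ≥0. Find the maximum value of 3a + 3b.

15

The continuous relaxation peaks at (0.636, 4.55) with value 15.55; rounding to a feasible lattice point costs some objective.
(a,b)=(1,4): 3·1+2·4=11≤11, 2·1+5·4=22≤24, objective 15.
(a,b)=(1,3): 3·1+2·3=9≤11, 2·1+5·3=17≤24, objective 12.
(a,b)=(0,4): 3·0+2·4=8≤11, 2·0+5·4=20≤24, objective 12.
Maximum is 15 at (a,b)=(1,4).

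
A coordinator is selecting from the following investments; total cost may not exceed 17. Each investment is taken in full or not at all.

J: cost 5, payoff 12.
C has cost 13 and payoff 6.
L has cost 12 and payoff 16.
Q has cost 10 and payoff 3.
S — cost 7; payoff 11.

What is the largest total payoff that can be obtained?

Allowing fractional choices, the relaxed optimum would be about 29.7, but investments are indivisible.
J + S: cost 5 + 7 = 12 ≤ 17, payoff 12 + 11 = 23.
L: cost 12 ≤ 17, payoff 16.
J + L: cost 5 + 12 = 17 ≤ 17, payoff 12 + 16 = 28.
Best is J and L with total payoff 28.

28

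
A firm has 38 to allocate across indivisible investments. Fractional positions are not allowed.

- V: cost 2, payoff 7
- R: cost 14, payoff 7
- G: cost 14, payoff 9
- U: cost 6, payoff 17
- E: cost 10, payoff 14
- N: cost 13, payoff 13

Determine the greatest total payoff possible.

Allowing fractional choices, the relaxed optimum would be about 55.5, but investments are indivisible.
V + G + U + E: cost 2 + 14 + 6 + 10 = 32 ≤ 38, payoff 7 + 9 + 17 + 14 = 47.
V + U + E + N: cost 2 + 6 + 10 + 13 = 31 ≤ 38, payoff 7 + 17 + 14 + 13 = 51.
V + G + U + N: cost 2 + 14 + 6 + 13 = 35 ≤ 38, payoff 7 + 9 + 17 + 13 = 46.
Best is V, U, E, and N with total payoff 51.

51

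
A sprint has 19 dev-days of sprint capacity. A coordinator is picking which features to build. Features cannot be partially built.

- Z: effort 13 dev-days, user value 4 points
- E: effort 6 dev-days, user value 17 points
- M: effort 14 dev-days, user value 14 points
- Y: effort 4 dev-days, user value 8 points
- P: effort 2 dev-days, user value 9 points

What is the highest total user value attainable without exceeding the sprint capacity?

34

E + Y: effort 6 + 4 = 10 ≤ 19, user value 17 + 8 = 25.
E + P: effort 6 + 2 = 8 ≤ 19, user value 17 + 9 = 26.
E + Y + P: effort 6 + 4 + 2 = 12 ≤ 19, user value 17 + 8 + 9 = 34.
Best is E, Y, and P with total user value 34.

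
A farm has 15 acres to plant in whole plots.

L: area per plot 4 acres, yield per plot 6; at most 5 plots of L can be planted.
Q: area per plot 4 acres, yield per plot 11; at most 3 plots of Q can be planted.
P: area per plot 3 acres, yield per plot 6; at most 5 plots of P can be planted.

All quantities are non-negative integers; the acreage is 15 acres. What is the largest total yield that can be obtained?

Q has the best ratio (11/4); taking only Q gives at most 3×11 = 33 (stopped by the area limit).
Mixing does better — 3×Q and 1×P: area 15 ≤ 15, yield 3·11 + 1·6 = 39.

39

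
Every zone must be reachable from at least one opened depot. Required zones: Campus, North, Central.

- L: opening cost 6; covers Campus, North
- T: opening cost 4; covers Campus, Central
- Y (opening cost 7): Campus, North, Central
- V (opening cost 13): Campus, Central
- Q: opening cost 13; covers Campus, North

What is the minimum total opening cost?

7

The greedy cost-per-new-zone heuristic would pick T and L for 10, but a cheaper cover exists.
Y alone covers Campus, North, Central — every zone.
Total opening cost: 7.
No cover costs less than 7.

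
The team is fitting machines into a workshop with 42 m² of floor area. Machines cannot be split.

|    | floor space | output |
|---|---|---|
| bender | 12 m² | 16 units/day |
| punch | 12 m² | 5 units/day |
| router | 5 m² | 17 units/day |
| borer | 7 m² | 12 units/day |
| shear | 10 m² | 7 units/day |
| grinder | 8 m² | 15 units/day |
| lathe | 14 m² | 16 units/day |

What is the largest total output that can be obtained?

67

This is a 0-1 knapsack instance.
Take bender, router, borer, shear, and grinder: floor space 12 + 5 + 7 + 10 + 8 = 42 ≤ 42, output 16 + 17 + 12 + 7 + 15 = 67.
No other feasible combination does better.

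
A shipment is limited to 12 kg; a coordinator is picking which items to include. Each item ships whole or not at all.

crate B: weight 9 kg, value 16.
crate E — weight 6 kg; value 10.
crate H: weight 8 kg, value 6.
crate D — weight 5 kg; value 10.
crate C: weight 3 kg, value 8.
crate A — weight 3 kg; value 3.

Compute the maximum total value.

Treat it as a binary knapsack problem.
crate D + crate C + crate A: weight 5 + 3 + 3 = 11 ≤ 12, value 10 + 8 + 3 = 21.
crate B + crate C: weight 9 + 3 = 12 ≤ 12, value 16 + 8 = 24.
Best is crate B and crate C with total value 24.

24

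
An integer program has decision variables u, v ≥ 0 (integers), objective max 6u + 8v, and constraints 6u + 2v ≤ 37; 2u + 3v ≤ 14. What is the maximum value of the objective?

Relaxing integrality, the LP optimum is 41.29 at (u,v) = (5.93, 0.714), which is not an integer point.
(u,v)=(4,2): 6·4+2·2=28≤37, 2·4+3·2=14≤14, objective 40.
(u,v)=(5,1): 6·5+2·1=32≤37, 2·5+3·1=13≤14, objective 38.
(u,v)=(6,0): 6·6+2·0=36≤37, 2·6+3·0=12≤14, objective 36.
The best lattice point is (4,2), giving 40.

40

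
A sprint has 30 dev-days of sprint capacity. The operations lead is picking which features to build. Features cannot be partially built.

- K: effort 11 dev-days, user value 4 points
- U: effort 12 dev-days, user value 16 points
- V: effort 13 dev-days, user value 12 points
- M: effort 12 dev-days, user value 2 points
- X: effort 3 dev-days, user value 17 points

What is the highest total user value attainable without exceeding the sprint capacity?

45

Allowing fractional choices, the relaxed optimum would be about 45.7, but features are indivisible.
U + V + X: effort 12 + 13 + 3 = 28 ≤ 30, user value 16 + 12 + 17 = 45.
K + U + X: effort 11 + 12 + 3 = 26 ≤ 30, user value 4 + 16 + 17 = 37.
Best is U, V, and X with total user value 45.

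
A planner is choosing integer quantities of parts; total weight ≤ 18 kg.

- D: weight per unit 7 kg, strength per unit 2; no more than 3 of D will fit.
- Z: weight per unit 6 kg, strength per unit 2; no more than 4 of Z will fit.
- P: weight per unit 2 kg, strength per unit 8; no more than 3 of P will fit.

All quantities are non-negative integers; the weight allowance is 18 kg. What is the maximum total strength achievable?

28

Take 2×Z and 3×P: weight 18 ≤ 18, strength 2·2 + 3·8 = 28.
P has the best ratio (8/2) and is taken to its limit of 3; remaining capacity is filled optimally with the others.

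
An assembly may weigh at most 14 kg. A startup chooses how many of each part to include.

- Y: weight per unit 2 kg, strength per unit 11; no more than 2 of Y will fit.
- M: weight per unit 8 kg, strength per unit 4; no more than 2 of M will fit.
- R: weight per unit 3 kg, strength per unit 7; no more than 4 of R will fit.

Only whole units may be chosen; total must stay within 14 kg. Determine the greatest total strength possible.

43

This is a bounded integer knapsack.
Take 2×Y and 3×R: weight 13 ≤ 14, strength 2·11 + 3·7 = 43.
Y has the best ratio (11/2) and is taken to its limit of 2; remaining capacity is filled optimally with the others.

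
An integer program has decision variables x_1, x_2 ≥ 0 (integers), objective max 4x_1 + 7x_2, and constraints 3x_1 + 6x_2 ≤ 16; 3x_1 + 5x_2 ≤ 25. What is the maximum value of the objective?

(x_1,x_2)=(5,0): 3·5+6·0=15≤16, 3·5+5·0=15≤25, objective 20.
(x_1,x_2)=(4,0): 3·4+6·0=12≤16, 3·4+5·0=12≤25, objective 16.
The best lattice point is (5,0), giving 20.

20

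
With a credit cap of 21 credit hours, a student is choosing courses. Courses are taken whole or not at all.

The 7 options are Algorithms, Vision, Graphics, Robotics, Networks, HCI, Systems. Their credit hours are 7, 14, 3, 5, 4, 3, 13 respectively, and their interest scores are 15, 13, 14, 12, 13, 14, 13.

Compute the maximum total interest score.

This is an integer program with binary decision variables.
Take Algorithms, Graphics, Networks, and HCI: credit hours 7 + 3 + 4 + 3 = 17 ≤ 21, interest score 15 + 14 + 13 + 14 = 56.
No other feasible combination does better.

56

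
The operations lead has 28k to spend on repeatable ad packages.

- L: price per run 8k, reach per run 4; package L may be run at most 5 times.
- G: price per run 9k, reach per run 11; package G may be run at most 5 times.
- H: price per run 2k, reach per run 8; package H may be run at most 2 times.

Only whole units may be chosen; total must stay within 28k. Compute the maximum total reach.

This is a bounded integer knapsack.
Take 2×G and 2×H: price 22 ≤ 28, reach 2·11 + 2·8 = 38.
H has the best ratio (8/2) and is taken to its limit of 2; remaining capacity is filled optimally with the others.

38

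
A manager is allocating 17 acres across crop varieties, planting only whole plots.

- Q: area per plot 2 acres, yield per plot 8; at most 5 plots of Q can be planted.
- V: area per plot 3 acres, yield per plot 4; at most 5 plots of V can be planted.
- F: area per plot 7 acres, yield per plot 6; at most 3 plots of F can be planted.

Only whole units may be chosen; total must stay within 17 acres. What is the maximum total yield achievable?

Q has the best ratio (8/2); taking only Q gives at most 5×8 = 40 (stopped by the supply cap of 5).
Mixing does better — 5×Q and 2×V: area 16 ≤ 17, yield 5·8 + 2·4 = 48.

48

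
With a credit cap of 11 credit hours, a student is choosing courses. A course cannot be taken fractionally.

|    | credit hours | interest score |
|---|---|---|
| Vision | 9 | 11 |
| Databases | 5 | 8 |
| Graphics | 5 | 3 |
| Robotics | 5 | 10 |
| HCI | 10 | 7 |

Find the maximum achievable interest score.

18

Allowing fractional choices, the relaxed optimum would be about 19.2, but courses are indivisible.
Vision: credit hours 9 ≤ 11, interest score 11.
Graphics + Robotics: credit hours 5 + 5 = 10 ≤ 11, interest score 3 + 10 = 13.
Databases + Robotics: credit hours 5 + 5 = 10 ≤ 11, interest score 8 + 10 = 18.
Best is Databases and Robotics with total interest score 18.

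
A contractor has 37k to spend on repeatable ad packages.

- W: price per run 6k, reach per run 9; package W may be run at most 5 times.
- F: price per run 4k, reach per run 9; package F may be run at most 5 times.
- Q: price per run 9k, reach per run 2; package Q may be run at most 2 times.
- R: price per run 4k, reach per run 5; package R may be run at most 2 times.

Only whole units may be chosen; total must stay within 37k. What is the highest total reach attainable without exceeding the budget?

68

F has the best ratio (9/4); taking only F gives at most 5×9 = 45 (stopped by the supply cap of 5).
Mixing does better — 2×W, 5×F, and 1×R: price 36 ≤ 37, reach 2·9 + 5·9 + 1·5 = 68.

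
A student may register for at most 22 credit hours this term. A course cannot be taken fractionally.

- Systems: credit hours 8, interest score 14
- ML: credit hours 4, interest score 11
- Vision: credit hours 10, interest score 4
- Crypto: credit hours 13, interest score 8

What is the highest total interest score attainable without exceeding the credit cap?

Allowing fractional choices, the relaxed optimum would be about 31.2, but courses are indivisible.
Systems + ML + Vision: credit hours 8 + 4 + 10 = 22 ≤ 22, interest score 14 + 11 + 4 = 29.
Systems + Crypto: credit hours 8 + 13 = 21 ≤ 22, interest score 14 + 8 = 22.
Systems + ML: credit hours 8 + 4 = 12 ≤ 22, interest score 14 + 11 = 25.
Best is Systems, ML, and Vision with total interest score 29.

29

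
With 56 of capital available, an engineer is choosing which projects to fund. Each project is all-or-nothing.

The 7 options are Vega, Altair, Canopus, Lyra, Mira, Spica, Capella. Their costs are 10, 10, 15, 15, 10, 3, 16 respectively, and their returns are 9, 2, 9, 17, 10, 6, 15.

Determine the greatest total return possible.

Allowing fractional choices, the relaxed optimum would be about 58.2, but projects are indivisible.
Vega + Lyra + Mira + Capella: cost 10 + 15 + 10 + 16 = 51 ≤ 56, return 9 + 17 + 10 + 15 = 51.
Vega + Lyra + Mira + Spica + Capella: cost 10 + 15 + 10 + 3 + 16 = 54 ≤ 56, return 9 + 17 + 10 + 6 + 15 = 57.
Best is Vega, Lyra, Mira, Spica, and Capella with total return 57.

57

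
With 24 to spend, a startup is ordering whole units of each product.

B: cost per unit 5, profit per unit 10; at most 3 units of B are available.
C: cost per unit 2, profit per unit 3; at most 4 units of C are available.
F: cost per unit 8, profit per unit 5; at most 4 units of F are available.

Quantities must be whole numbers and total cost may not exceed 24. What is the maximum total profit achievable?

3×B and 4×C: cost 23 ≤ 24, profit 3·10 + 4·3 = 42.
3×B and 3×C: cost 21 ≤ 24, profit 3·10 + 3·3 = 39.
Best is 42.

42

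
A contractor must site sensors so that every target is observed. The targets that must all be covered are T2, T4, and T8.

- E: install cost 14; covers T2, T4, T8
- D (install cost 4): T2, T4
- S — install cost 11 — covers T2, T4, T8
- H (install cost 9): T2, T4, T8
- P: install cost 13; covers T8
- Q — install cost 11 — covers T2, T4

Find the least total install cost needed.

This is an integer covering problem.
The greedy cost-per-new-target heuristic would pick D and H for 13, but a cheaper cover exists.
H alone covers T2, T4, T8 — every target.
Total install cost: 9.
No cover costs less than 9.

9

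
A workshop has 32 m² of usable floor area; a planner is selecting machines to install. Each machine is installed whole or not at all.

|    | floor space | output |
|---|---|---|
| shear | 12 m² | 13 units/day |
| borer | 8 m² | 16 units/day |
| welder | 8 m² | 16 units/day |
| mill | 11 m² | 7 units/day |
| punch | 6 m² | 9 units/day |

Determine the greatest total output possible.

45

Allowing fractional choices, the relaxed optimum would be about 51.8, but machines are indivisible.
borer + welder + punch: floor space 8 + 8 + 6 = 22 ≤ 32, output 16 + 16 + 9 = 41.
shear + borer + welder: floor space 12 + 8 + 8 = 28 ≤ 32, output 13 + 16 + 16 = 45.
Best is shear, borer, and welder with total output 45.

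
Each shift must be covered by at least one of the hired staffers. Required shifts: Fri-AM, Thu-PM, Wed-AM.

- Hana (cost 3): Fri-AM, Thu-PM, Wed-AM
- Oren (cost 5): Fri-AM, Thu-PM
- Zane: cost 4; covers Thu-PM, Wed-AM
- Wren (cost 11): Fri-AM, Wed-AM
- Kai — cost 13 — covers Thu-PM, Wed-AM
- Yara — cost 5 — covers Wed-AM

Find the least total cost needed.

Hana alone covers Fri-AM, Thu-PM, Wed-AM — every shift.
Total cost: 3.

3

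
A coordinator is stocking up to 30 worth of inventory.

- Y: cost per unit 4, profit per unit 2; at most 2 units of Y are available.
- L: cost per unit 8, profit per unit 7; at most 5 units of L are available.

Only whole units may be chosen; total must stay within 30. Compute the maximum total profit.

This is a bounded integer knapsack.
L has the best ratio (7/8); taking only L gives at most 3×7 = 21 (stopped by the cost limit).
Mixing does better — 1×Y and 3×L: cost 28 ≤ 30, profit 1·2 + 3·7 = 23.

23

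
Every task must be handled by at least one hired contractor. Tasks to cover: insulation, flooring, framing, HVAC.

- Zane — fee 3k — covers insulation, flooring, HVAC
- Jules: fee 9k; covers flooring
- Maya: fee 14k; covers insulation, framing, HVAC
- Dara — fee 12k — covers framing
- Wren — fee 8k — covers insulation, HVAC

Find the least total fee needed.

Choose Zane and Dara: together they cover insulation, flooring, framing, HVAC — every task.
Total fee: 3 + 12 = 15.
No cover costs less than 15.

15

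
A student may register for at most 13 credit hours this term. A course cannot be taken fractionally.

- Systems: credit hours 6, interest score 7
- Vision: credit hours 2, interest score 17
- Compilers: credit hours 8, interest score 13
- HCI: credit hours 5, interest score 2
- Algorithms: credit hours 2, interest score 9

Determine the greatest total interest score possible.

Systems + Vision + Algorithms: credit hours 6 + 2 + 2 = 10 ≤ 13, interest score 7 + 17 + 9 = 33.
Vision + Compilers: credit hours 2 + 8 = 10 ≤ 13, interest score 17 + 13 = 30.
Vision + Compilers + Algorithms: credit hours 2 + 8 + 2 = 12 ≤ 13, interest score 17 + 13 + 9 = 39.
Best is Vision, Compilers, and Algorithms with total interest score 39.

39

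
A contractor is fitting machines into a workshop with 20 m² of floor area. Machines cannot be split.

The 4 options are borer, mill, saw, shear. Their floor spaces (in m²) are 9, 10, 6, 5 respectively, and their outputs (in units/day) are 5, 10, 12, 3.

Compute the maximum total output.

Allowing fractional choices, the relaxed optimum would be about 24.4, but machines are indivisible.
mill + saw: floor space 10 + 6 = 16 ≤ 20, output 10 + 12 = 22.
borer + saw: floor space 9 + 6 = 15 ≤ 20, output 5 + 12 = 17.
borer + saw + shear: floor space 9 + 6 + 5 = 20 ≤ 20, output 5 + 12 + 3 = 20.
Best is mill and saw with total output 22.

22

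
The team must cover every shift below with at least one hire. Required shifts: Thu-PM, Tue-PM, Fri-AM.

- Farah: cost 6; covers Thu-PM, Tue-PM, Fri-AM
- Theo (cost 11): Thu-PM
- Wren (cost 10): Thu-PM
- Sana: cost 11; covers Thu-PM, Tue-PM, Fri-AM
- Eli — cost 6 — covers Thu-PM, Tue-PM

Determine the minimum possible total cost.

This is a weighted set-cover instance.
Farah alone covers Thu-PM, Tue-PM, Fri-AM — every shift.
Total cost: 6.

6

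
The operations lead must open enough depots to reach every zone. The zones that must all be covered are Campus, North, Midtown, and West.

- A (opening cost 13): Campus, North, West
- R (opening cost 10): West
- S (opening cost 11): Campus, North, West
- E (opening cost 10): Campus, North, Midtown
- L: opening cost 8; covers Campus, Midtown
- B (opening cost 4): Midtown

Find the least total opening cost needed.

15

Choose S and B: together they cover Campus, North, Midtown, West — every zone.
Total opening cost: 11 + 4 = 15.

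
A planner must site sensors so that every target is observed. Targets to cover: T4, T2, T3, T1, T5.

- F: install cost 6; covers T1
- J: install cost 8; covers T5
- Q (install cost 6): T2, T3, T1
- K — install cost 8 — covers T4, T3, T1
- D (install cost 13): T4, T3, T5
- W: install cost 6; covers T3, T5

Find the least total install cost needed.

The greedy cost-per-new-target heuristic would pick Q, W, and K for 20, but a cheaper cover exists.
Choose Q and D: together they cover T4, T2, T3, T1, T5 — every target.
Total install cost: 6 + 13 = 19.
No cover costs less than 19.

19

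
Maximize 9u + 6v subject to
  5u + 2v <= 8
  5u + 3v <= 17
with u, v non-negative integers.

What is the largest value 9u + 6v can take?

24

(u,v)=(0,4) is feasible, giving 24.
(u,v)=(0,3) is feasible, giving 18.
Maximum is 24 at (u,v)=(0,4).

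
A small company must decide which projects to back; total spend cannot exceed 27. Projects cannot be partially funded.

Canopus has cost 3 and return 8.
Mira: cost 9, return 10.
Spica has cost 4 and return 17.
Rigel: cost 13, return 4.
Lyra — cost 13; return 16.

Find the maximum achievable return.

Allowing fractional choices, the relaxed optimum would be about 48.8, but projects are indivisible.
Mira + Spica + Lyra: cost 9 + 4 + 13 = 26 ≤ 27, return 10 + 17 + 16 = 43.
Canopus + Mira + Spica: cost 3 + 9 + 4 = 16 ≤ 27, return 8 + 10 + 17 = 35.
Canopus + Spica + Lyra: cost 3 + 4 + 13 = 20 ≤ 27, return 8 + 17 + 16 = 41.
Best is Mira, Spica, and Lyra with total return 43.

43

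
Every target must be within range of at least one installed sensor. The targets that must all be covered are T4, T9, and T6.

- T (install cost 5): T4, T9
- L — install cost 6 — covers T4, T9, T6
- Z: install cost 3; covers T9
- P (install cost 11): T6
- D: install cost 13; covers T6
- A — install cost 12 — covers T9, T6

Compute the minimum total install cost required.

6

This is a weighted set-cover instance.
L alone covers T4, T9, T6 — every target.
Total install cost: 6.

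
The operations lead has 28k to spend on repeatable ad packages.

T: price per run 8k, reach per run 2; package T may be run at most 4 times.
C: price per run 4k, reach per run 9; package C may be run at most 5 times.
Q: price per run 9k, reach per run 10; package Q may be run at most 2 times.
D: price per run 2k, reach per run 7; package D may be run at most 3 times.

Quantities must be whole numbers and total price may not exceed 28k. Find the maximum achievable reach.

66

5×C and 2×D: price 24 ≤ 28, reach 5·9 + 2·7 = 59.
5×C and 3×D: price 26 ≤ 28, reach 5·9 + 3·7 = 66.
Best is 66.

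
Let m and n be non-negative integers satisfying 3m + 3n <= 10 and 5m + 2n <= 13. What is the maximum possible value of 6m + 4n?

16

Relaxing integrality, the LP optimum is 17.56 at (m,n) = (2.11, 1.22), which is not an integer point.
(m,n)=(2,1): 3·2+3·1=9≤10, 5·2+2·1=12≤13, objective 16.
(m,n)=(1,2): 3·1+3·2=9≤10, 5·1+2·2=9≤13, objective 14.
(m,n)=(2,0): 3·2+3·0=6≤10, 5·2+2·0=10≤13, objective 12.
(m,n)=(1,1): 3·1+3·1=6≤10, 5·1+2·1=7≤13, objective 10.
The best lattice point is (2,1), giving 16.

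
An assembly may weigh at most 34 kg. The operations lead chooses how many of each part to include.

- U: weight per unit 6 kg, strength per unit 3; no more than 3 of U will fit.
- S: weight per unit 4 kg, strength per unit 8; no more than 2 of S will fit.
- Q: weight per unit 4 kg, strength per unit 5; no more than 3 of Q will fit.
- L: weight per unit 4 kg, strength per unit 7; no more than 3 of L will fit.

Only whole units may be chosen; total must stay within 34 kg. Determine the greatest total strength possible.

52

S has the best ratio (8/4); taking only S gives at most 2×8 = 16 (stopped by the supply cap of 2).
Mixing does better — 2×S, 3×Q, and 3×L: weight 32 ≤ 34, strength 2·8 + 3·5 + 3·7 = 52.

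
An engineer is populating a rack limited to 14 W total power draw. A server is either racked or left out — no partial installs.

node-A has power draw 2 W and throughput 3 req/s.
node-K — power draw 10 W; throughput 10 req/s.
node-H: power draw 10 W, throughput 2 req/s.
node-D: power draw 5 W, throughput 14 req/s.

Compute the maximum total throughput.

Treat it as a binary knapsack problem.
node-A + node-K: power draw 2 + 10 = 12 ≤ 14, throughput 3 + 10 = 13.
node-A + node-D: power draw 2 + 5 = 7 ≤ 14, throughput 3 + 14 = 17.
node-D: power draw 5 ≤ 14, throughput 14.
Best is node-A and node-D with total throughput 17.

17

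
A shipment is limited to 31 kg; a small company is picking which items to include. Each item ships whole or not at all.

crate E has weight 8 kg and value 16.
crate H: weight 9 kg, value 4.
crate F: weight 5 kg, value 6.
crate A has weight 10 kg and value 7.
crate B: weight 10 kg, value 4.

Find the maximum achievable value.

29

Allowing fractional choices, the relaxed optimum would be about 32.6, but items are indivisible.
crate E + crate H + crate A: weight 8 + 9 + 10 = 27 ≤ 31, value 16 + 4 + 7 = 27.
crate E + crate F + crate A: weight 8 + 5 + 10 = 23 ≤ 31, value 16 + 6 + 7 = 29.
Best is crate E, crate F, and crate A with total value 29.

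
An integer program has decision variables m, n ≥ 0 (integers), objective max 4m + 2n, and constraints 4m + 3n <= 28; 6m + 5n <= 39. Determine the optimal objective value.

24

(m,n)=(6,0): 4·6+3·0=24≤28, 6·6+5·0=36≤39, objective 24.
(m,n)=(5,1): 4·5+3·1=23≤28, 6·5+5·1=35≤39, objective 22.
(m,n)=(5,0): 4·5+3·0=20≤28, 6·5+5·0=30≤39, objective 20.
The best lattice point is (6,0), giving 24.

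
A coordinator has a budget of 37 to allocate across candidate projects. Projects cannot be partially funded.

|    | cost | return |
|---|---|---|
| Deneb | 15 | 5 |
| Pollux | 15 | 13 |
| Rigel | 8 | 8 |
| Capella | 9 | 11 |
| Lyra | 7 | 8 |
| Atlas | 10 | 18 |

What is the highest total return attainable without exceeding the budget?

Take Rigel, Capella, Lyra, and Atlas: cost 8 + 9 + 7 + 10 = 34 ≤ 37, return 8 + 11 + 8 + 18 = 45.
No other feasible combination does better.

45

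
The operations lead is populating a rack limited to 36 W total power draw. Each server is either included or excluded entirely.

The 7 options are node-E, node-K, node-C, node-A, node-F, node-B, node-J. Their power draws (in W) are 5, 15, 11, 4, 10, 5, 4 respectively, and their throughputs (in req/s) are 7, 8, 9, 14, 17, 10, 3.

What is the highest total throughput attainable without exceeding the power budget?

Take node-E, node-C, node-A, node-F, and node-B: power draw 5 + 11 + 4 + 10 + 5 = 35 ≤ 36, throughput 7 + 9 + 14 + 17 + 10 = 57.
No other feasible combination does better.

57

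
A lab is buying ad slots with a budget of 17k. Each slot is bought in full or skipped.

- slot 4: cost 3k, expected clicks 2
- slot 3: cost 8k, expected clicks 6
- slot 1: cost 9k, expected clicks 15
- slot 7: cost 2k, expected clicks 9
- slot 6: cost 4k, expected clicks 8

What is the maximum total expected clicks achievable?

Treat it as a binary knapsack problem.
Allowing fractional choices, the relaxed optimum would be about 33.5, but ad slots are indivisible.
slot 4 + slot 1 + slot 7: cost 3 + 9 + 2 = 14 ≤ 17, expected clicks 2 + 15 + 9 = 26.
slot 4 + slot 1 + slot 6: cost 3 + 9 + 4 = 16 ≤ 17, expected clicks 2 + 15 + 8 = 25.
slot 1 + slot 7 + slot 6: cost 9 + 2 + 4 = 15 ≤ 17, expected clicks 15 + 9 + 8 = 32.
Best is slot 1, slot 7, and slot 6 with total expected clicks 32.

32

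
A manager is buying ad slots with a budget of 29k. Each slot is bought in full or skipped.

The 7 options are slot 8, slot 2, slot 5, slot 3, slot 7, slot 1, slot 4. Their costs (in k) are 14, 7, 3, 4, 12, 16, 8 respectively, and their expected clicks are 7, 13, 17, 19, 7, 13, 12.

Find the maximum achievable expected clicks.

Take slot 2, slot 5, slot 3, and slot 4: cost 7 + 3 + 4 + 8 = 22 ≤ 29, expected clicks 13 + 17 + 19 + 12 = 61.
No other feasible combination does better.

61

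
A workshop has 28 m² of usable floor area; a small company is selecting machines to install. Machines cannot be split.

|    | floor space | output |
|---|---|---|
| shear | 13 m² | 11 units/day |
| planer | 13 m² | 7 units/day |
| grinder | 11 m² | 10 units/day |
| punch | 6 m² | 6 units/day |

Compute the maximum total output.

21

Allowing fractional choices, the relaxed optimum would be about 25.3, but machines are indivisible.
shear + grinder: floor space 13 + 11 = 24 ≤ 28, output 11 + 10 = 21.
shear + planer: floor space 13 + 13 = 26 ≤ 28, output 11 + 7 = 18.
Best is shear and grinder with total output 21.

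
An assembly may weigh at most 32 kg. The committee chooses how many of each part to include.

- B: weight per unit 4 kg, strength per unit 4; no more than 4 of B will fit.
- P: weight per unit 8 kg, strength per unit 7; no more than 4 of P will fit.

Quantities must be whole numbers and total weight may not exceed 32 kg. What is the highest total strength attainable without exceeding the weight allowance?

30

Take 4×B and 2×P: weight 32 ≤ 32, strength 4·4 + 2·7 = 30.
B has the best ratio (4/4) and is taken to its limit of 4; remaining capacity is filled optimally with the others.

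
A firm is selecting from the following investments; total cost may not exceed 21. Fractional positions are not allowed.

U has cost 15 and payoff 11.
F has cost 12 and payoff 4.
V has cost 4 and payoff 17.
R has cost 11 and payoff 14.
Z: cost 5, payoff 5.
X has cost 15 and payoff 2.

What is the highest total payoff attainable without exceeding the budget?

Allowing fractional choices, the relaxed optimum would be about 36.7, but investments are indivisible.
V + R: cost 4 + 11 = 15 ≤ 21, payoff 17 + 14 = 31.
V + R + Z: cost 4 + 11 + 5 = 20 ≤ 21, payoff 17 + 14 + 5 = 36.
U + V: cost 15 + 4 = 19 ≤ 21, payoff 11 + 17 = 28.
Best is V, R, and Z with total payoff 36.

36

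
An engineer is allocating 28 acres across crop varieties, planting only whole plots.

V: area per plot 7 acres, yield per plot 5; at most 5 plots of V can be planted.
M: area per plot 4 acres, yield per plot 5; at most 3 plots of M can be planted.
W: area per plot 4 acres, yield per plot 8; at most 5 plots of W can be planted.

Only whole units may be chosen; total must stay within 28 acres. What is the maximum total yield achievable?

This is a bounded integer knapsack.
3×M and 4×W: area 28 ≤ 28, yield 3·5 + 4·8 = 47.
2×M and 5×W: area 28 ≤ 28, yield 2·5 + 5·8 = 50.
Best is 50.

50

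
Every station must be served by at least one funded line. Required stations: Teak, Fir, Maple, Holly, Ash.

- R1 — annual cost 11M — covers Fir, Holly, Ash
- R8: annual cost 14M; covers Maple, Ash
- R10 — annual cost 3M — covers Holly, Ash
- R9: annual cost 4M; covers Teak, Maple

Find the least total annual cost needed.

15

The greedy cost-per-new-station heuristic would pick R10, R9, and R1 for 18, but a cheaper cover exists.
Choose R1 and R9: together they cover Teak, Fir, Maple, Holly, Ash — every station.
Total annual cost: 11 + 4 = 15.
No cover costs less than 15.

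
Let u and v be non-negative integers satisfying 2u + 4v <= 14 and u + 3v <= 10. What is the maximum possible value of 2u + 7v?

(u,v)=(1,3): 2·1+4·3=14≤14, 1·1+3·3=10≤10, objective 23.
(u,v)=(0,3): 2·0+4·3=12≤14, 1·0+3·3=9≤10, objective 21.
(u,v)=(2,2): 2·2+4·2=12≤14, 1·2+3·2=8≤10, objective 18.
(u,v)=(1,2): 2·1+4·2=10≤14, 1·1+3·2=7≤10, objective 16.
The best lattice point is (1,3), giving 23.

23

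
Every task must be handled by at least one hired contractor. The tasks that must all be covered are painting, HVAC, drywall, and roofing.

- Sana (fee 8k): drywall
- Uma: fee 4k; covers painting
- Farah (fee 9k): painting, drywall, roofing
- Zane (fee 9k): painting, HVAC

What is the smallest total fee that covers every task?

18

Choose Farah and Zane: together they cover painting, HVAC, drywall, roofing — every task.
Total fee: 9 + 9 = 18.
No cover costs less than 18.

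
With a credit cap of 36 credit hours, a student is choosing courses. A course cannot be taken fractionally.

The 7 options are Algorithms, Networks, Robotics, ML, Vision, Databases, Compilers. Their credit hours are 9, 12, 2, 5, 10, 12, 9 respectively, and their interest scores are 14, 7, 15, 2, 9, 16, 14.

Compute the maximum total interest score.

59

Algorithms + Robotics + Databases + Compilers: credit hours 9 + 2 + 12 + 9 = 32 ≤ 36, interest score 14 + 15 + 16 + 14 = 59.
Robotics + Vision + Databases + Compilers: credit hours 2 + 10 + 12 + 9 = 33 ≤ 36, interest score 15 + 9 + 16 + 14 = 54.
Algorithms + Robotics + Vision + Databases: credit hours 9 + 2 + 10 + 12 = 33 ≤ 36, interest score 14 + 15 + 9 + 16 = 54.
Best is Algorithms, Robotics, Databases, and Compilers with total interest score 59.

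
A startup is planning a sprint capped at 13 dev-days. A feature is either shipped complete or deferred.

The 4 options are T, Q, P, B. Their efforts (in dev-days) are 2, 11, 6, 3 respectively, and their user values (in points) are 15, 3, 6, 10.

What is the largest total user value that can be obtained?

Treat it as a binary knapsack problem.
Allowing fractional choices, the relaxed optimum would be about 31.5, but features are indivisible.
T + P + B: effort 2 + 6 + 3 = 11 ≤ 13, user value 15 + 6 + 10 = 31.
T + B: effort 2 + 3 = 5 ≤ 13, user value 15 + 10 = 25.
Best is T, P, and B with total user value 31.

31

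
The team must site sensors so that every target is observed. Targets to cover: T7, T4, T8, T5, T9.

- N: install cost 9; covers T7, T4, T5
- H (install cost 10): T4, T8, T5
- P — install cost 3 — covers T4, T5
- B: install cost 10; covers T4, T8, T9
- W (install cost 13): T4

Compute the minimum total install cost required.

19

The greedy cost-per-new-target heuristic would pick P, B, and N for 22, but a cheaper cover exists.
Choose N and B: together they cover T7, T4, T8, T5, T9 — every target.
Total install cost: 9 + 10 = 19.
No cover costs less than 19.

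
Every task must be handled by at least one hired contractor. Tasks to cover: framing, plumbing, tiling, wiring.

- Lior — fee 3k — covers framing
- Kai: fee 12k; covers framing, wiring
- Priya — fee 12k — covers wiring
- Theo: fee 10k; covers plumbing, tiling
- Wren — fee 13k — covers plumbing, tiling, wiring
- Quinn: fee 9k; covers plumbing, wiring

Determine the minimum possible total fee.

Choose Lior and Wren: together they cover framing, plumbing, tiling, wiring — every task.
Total fee: 3 + 13 = 16.
No cover costs less than 16.

16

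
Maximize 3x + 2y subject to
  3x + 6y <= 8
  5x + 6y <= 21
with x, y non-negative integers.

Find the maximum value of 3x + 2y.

6

(x,y)=(2,0) is feasible, giving 6.
(x,y)=(1,0) is feasible, giving 3.
No feasible integer point exceeds 6.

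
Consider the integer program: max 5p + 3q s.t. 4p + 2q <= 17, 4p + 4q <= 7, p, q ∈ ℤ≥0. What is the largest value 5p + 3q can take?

The continuous relaxation peaks at (1.75, 0) with value 8.75; rounding to a feasible lattice point costs some objective.
(p,q)=(1,0): 4·1+2·0=4≤17, 4·1+4·0=4≤7, objective 5.
(p,q)=(0,1): 4·0+2·1=2≤17, 4·0+4·1=4≤7, objective 3.
(p,q)=(0,0): 4·0+2·0=0≤17, 4·0+4·0=0≤7, objective 0.
Maximum is 5 at (p,q)=(1,0).

5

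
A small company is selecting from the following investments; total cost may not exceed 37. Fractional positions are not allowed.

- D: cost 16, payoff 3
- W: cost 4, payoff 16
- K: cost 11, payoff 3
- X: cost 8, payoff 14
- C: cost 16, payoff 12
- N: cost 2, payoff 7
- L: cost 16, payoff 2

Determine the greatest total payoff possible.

49

W + X + C + N: cost 4 + 8 + 16 + 2 = 30 ≤ 37, payoff 16 + 14 + 12 + 7 = 49.
W + X + C: cost 4 + 8 + 16 = 28 ≤ 37, payoff 16 + 14 + 12 = 42.
W + K + X + N: cost 4 + 11 + 8 + 2 = 25 ≤ 37, payoff 16 + 3 + 14 + 7 = 40.
Best is W, X, C, and N with total payoff 49.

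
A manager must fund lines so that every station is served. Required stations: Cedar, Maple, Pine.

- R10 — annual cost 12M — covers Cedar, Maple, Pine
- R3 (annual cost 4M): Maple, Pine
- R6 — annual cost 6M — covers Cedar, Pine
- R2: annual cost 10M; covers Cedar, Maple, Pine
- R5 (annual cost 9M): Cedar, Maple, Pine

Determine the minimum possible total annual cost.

R5 alone covers Cedar, Maple, Pine — every station.
Total annual cost: 9.

9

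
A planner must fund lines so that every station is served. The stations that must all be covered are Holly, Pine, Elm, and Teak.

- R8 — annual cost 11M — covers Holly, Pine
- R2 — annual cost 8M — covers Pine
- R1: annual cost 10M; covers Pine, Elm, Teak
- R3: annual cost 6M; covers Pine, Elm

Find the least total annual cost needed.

The greedy cost-per-new-station heuristic would pick R3, R1, and R8 for 27, but a cheaper cover exists.
Choose R8 and R1: together they cover Holly, Pine, Elm, Teak — every station.
Total annual cost: 11 + 10 = 21.
No cover costs less than 21.

21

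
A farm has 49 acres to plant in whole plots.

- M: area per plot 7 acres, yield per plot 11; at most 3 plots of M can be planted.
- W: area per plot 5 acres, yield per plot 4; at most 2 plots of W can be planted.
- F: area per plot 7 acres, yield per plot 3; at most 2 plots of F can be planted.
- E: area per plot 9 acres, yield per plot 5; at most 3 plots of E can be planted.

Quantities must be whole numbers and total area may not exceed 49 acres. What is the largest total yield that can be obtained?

This is a bounded integer knapsack.
M has the best ratio (11/7); taking only M gives at most 3×11 = 33 (stopped by the supply cap of 3).
Mixing does better — 3×M, 2×W, and 2×E: area 49 ≤ 49, yield 3·11 + 2·4 + 2·5 = 51.

51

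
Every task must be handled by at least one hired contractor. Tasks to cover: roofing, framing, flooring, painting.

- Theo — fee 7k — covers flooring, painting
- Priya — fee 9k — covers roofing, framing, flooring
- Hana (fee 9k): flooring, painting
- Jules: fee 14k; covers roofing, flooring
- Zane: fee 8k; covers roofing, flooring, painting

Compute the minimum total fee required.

This is an integer covering problem.
The greedy cost-per-new-task heuristic would pick Zane and Priya for 17, but a cheaper cover exists.
Choose Theo and Priya: together they cover roofing, framing, flooring, painting — every task.
Total fee: 7 + 9 = 16.
No cover costs less than 16.

16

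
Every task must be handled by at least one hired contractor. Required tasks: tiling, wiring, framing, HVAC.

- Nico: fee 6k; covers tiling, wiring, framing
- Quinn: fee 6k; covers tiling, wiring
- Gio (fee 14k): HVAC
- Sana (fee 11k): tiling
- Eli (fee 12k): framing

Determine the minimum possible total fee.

Choose Nico and Gio: together they cover tiling, wiring, framing, HVAC — every task.
Total fee: 6 + 14 = 20.
No cover costs less than 20.

20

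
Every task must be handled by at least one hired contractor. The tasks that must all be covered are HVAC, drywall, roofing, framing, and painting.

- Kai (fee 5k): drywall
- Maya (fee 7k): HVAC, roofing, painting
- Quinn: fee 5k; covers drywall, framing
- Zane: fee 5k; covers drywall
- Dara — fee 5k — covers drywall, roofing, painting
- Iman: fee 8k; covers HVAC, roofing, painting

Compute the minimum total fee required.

This is a weighted set-cover instance.
The greedy cost-per-new-task heuristic would pick Dara, Quinn, and Maya for 17, but a cheaper cover exists.
Choose Maya and Quinn: together they cover HVAC, drywall, roofing, framing, painting — every task.
Total fee: 7 + 5 = 12.
No cover costs less than 12.

12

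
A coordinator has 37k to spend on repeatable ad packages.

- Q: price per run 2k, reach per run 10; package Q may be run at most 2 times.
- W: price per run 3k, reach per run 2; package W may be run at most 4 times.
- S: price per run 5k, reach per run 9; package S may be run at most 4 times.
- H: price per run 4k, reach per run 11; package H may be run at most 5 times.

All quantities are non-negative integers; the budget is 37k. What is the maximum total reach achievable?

2×Q, 2×S, and 5×H: price 34 ≤ 37, reach 2·10 + 2·9 + 5·11 = 93.
2×Q, 1×W, 2×S, and 5×H: price 37 ≤ 37, reach 2·10 + 1·2 + 2·9 + 5·11 = 95.
Best is 95.

95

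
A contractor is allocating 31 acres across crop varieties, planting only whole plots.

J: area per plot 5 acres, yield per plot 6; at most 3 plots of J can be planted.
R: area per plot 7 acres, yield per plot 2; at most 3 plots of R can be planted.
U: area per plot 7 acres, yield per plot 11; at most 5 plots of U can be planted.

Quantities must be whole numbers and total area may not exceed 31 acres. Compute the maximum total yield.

45

U has the best ratio (11/7); taking only U gives at most 4×11 = 44 (stopped by the area limit).
Mixing does better — 2×J and 3×U: area 31 ≤ 31, yield 2·6 + 3·11 = 45.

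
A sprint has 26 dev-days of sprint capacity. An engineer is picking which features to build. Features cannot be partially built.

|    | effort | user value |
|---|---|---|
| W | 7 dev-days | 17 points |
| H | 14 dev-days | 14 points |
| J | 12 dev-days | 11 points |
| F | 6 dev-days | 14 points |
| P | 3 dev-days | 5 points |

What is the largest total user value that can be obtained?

42

Allowing fractional choices, the relaxed optimum would be about 46.0, but features are indivisible.
W + F + P: effort 7 + 6 + 3 = 16 ≤ 26, user value 17 + 14 + 5 = 36.
W + H + P: effort 7 + 14 + 3 = 24 ≤ 26, user value 17 + 14 + 5 = 36.
W + J + F: effort 7 + 12 + 6 = 25 ≤ 26, user value 17 + 11 + 14 = 42.
Best is W, J, and F with total user value 42.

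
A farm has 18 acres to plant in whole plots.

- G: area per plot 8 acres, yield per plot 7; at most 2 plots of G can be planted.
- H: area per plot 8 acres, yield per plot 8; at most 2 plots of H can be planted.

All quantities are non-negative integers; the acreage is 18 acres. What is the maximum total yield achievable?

1×G and 1×H: area 16 ≤ 18, yield 1·7 + 1·8 = 15.
2×H: area 16 ≤ 18, yield 2·8 = 16.
Best is 16.

16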